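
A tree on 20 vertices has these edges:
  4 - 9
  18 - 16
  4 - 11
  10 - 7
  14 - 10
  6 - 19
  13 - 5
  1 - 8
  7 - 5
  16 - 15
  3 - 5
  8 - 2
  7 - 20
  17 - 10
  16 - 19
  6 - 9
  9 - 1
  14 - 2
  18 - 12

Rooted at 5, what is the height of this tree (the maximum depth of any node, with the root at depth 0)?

12

12 sits deepest: 5 – 7 – 10 – 14 – 2 – 8 – 1 – 9 – 6 – 19 – 16 – 18 – 12 — 12 edges from the root.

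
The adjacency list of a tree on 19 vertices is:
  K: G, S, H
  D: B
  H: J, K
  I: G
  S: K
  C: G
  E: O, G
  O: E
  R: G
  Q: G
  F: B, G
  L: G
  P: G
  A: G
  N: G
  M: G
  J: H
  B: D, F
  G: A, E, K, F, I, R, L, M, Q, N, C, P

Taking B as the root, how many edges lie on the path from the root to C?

3

B → F → G → C — 3 edges.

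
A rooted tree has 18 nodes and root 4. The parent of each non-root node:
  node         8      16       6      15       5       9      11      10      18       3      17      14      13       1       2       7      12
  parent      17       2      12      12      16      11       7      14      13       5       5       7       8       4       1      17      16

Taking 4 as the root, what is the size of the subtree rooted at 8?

3

The subtree rooted at 8 contains: 8, 13, 18 — 3 nodes.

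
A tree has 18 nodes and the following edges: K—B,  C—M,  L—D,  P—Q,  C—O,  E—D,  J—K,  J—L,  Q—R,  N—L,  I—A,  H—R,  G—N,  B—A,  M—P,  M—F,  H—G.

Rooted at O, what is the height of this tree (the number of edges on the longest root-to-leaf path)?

14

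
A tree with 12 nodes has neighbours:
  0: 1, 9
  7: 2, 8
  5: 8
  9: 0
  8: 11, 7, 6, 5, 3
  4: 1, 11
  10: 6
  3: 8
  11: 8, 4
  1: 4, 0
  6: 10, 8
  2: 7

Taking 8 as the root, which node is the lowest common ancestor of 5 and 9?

Ancestors of 5 (toward the root): 5, 8.
Ancestors of 9: 9, 0, 1, 4, 11, 8.
The deepest node appearing in both lists is 8.

8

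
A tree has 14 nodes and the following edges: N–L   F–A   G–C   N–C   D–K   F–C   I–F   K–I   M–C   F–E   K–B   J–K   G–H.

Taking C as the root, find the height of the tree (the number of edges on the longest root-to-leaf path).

4

The longest root-to-leaf path is C → F → I → K → B (4 edges).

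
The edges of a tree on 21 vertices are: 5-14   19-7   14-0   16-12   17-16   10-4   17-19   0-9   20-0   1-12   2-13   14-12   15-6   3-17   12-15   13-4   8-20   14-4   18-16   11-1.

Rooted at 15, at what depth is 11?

3

15 – 12 – 1 – 11 — 3 edges.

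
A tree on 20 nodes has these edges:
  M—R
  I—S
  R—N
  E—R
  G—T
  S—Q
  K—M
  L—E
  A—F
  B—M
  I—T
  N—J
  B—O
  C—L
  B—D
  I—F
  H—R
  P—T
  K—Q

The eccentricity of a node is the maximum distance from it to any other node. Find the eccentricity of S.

A farthest node from S is C.
The path S–Q–K–M–R–E–L–C has 7 edges.

7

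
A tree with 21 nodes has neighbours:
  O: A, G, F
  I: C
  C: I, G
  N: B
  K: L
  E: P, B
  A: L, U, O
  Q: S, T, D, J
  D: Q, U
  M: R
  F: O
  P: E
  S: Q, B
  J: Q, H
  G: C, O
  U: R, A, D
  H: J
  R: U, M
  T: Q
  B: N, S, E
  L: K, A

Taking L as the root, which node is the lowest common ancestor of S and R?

S's ancestor chain is S, Q, D, U, A, L and R's is R, U, A, L; they first meet at U.

U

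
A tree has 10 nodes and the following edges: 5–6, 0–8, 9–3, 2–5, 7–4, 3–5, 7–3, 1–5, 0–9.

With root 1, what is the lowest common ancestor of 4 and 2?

5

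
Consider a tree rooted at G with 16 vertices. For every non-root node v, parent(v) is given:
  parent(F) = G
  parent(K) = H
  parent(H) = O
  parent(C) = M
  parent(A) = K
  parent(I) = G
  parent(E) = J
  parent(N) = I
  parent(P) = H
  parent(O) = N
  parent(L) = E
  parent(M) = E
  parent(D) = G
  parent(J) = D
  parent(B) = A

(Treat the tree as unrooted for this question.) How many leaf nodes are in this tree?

Degree-1 nodes: B, C, F, L, P — 5 of them.

5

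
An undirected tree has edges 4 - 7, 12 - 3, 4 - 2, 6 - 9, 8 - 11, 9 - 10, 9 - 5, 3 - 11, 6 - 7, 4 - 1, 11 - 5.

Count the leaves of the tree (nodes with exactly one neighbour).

5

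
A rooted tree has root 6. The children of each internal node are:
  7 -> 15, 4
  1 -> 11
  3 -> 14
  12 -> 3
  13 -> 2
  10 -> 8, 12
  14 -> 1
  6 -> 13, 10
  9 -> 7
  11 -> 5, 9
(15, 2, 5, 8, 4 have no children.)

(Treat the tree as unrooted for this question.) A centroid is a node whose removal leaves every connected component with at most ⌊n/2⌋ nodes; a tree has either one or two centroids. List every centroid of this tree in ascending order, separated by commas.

If 14 is removed the pieces have sizes 7, 7, all ≤ ⌊15/2⌋ = 7.
No neighbour of 14 does as well, so 14 is the unique centroid.

14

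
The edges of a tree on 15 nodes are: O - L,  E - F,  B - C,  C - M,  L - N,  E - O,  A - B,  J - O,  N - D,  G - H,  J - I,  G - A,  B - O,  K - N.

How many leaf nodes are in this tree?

6

Degree-1 nodes: D, F, H, I, K, M — 6 of them.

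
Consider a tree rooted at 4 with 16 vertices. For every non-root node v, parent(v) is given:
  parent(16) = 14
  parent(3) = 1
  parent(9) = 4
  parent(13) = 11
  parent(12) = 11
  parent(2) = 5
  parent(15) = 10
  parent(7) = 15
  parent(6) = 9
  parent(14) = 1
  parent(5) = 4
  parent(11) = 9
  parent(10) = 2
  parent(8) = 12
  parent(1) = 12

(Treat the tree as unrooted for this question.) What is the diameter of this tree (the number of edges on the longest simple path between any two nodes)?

11

BFS from 7 reaches 16 last, at distance 11; BFS from 16 confirms no node is farther.
Path: 7-15-10-2-5-4-9-11-12-1-14-16.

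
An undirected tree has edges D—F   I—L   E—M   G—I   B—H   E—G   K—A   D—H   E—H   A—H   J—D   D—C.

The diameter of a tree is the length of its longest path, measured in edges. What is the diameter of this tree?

6

A longest path is L–I–G–E–H–D–C, with 6 edges.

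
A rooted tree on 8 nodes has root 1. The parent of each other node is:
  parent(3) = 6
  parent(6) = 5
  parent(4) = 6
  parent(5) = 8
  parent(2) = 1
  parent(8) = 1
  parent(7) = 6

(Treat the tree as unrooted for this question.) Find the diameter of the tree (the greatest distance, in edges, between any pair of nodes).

5

A longest path is 2 – 1 – 8 – 5 – 6 – 7, with 5 edges.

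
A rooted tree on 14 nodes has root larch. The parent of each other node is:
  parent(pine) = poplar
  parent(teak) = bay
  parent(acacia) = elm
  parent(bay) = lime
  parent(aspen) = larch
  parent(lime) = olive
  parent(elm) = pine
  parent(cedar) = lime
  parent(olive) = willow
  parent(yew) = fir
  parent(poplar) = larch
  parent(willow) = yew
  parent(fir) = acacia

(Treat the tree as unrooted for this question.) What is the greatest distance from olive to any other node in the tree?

A farthest node from olive is aspen.
The path olive–willow–yew–fir–acacia–elm–pine–poplar–larch–aspen has 9 edges.

9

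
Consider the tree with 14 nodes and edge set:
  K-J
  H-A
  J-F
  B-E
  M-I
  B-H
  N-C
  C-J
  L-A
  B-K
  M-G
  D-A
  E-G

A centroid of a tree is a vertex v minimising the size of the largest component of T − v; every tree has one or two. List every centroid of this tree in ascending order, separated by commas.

B

Removing B splits the tree into components of sizes 5, 4, 4; the largest is 5 ≤ ⌊14/2⌋ = 7.
Every other node leaves some component of size > 7, so the centroid is unique.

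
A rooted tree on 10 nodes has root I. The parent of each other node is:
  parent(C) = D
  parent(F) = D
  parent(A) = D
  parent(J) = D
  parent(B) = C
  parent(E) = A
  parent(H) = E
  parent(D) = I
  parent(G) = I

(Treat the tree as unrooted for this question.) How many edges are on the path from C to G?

3

C–D–I–G: 3 edges.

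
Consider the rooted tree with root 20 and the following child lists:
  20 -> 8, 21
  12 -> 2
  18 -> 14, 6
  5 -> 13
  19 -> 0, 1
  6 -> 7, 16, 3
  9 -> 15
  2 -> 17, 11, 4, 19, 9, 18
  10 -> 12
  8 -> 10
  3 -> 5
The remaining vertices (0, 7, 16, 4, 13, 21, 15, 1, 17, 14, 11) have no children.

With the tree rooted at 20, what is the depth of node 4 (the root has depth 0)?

20 – 8 – 10 – 12 – 2 – 4 — 5 edges.

5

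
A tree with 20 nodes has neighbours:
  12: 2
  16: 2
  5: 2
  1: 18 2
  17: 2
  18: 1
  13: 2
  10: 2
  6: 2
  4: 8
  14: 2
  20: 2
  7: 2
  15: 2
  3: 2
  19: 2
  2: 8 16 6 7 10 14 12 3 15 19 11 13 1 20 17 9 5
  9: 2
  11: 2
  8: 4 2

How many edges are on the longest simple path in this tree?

BFS from 4 reaches 18 last, at distance 4; BFS from 18 confirms no node is farther.
Path: 4 – 8 – 2 – 1 – 18.

4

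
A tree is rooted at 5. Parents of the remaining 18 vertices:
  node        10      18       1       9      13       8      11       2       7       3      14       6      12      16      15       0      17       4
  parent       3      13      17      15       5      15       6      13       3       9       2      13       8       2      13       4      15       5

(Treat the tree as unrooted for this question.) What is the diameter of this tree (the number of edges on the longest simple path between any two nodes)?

Starting from 10, a farthest node is 0 at distance 7.
One longest path: 10–3–9–15–13–5–4–0.
So the diameter is 7.

7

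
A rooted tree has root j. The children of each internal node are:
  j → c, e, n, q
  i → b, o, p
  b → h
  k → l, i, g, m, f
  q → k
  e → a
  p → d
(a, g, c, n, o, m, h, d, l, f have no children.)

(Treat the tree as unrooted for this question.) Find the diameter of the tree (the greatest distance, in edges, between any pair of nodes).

7

A longest path is h – b – i – k – q – j – e – a, with 7 edges.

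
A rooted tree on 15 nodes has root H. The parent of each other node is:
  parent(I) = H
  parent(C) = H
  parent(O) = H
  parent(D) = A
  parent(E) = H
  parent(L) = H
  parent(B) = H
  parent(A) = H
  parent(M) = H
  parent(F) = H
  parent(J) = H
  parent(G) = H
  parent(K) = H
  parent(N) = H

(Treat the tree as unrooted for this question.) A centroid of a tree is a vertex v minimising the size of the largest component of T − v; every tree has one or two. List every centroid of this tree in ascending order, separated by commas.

Delete H: the remaining components have sizes 2, 1, 1, 1, 1, 1, 1, 1, 1, 1, 1, 1, 1. Max 2 ≤ 7, so H is a centroid.
Every other node leaves some component of size > 7, so the centroid is unique.

H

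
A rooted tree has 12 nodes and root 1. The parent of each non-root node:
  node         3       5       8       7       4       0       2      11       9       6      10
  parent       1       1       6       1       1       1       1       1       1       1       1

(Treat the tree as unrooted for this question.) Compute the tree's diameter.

3

Starting from 8, a farthest node is 0 at distance 3.
One longest path: 8-6-1-0.
So the diameter is 3.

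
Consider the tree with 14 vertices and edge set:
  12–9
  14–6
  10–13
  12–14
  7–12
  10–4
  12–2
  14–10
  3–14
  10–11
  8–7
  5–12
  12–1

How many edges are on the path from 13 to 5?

The path is 13 – 10 – 14 – 12 – 5, which has 4 edges.

4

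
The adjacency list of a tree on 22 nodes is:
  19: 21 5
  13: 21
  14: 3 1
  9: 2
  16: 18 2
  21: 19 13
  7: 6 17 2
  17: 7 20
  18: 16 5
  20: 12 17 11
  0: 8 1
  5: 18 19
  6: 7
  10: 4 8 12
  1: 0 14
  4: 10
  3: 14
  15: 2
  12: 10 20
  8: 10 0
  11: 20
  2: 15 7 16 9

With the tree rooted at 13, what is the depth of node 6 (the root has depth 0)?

Path from 13 to 6: 13–21–19–5–18–16–2–7–6, which has 8 edges.

8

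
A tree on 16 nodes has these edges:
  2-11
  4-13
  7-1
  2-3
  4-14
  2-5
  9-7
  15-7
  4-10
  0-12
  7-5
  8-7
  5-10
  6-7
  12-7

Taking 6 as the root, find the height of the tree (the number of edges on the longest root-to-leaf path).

A deepest node is 14, reached by 6 – 7 – 5 – 10 – 4 – 14.
That path has 5 edges, so the height is 5.

5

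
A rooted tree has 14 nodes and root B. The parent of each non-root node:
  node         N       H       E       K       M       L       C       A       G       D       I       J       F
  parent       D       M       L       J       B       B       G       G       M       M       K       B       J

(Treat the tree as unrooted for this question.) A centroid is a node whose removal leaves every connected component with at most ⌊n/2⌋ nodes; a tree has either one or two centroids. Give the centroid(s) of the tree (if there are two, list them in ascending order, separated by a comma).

B, M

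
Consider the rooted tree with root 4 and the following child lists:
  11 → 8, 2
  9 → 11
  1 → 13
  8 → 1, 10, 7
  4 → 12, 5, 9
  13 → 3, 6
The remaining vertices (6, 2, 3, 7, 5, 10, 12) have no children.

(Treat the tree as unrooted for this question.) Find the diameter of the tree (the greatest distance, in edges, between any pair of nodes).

Starting from 5, a farthest node is 6 at distance 7.
One longest path: 5-4-9-11-8-1-13-6.
So the diameter is 7.

7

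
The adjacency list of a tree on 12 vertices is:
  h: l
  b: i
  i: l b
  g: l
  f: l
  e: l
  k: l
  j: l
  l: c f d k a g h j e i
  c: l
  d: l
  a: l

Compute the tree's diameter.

3

A longest path is b–i–l–j, with 3 edges.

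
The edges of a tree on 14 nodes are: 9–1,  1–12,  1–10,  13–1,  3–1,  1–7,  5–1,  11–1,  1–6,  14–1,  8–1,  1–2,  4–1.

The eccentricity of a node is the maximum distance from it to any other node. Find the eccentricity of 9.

Distances from 9 peak at 2, attained at 11 (8, 3, 12, 4, 2, 13, 10, 14, 6, 7, 5 also at distance 2).
9 – 1 – 11

2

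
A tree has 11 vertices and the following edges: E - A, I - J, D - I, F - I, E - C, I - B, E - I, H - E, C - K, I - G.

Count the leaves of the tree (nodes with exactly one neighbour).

8

Degree-1 nodes: A, B, D, F, G, H, J, K — 8 of them.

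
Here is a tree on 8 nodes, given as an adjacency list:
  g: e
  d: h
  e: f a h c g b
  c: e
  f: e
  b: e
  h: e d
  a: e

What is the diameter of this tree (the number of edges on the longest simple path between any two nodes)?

3

A longest path is d-h-e-c, with 3 edges.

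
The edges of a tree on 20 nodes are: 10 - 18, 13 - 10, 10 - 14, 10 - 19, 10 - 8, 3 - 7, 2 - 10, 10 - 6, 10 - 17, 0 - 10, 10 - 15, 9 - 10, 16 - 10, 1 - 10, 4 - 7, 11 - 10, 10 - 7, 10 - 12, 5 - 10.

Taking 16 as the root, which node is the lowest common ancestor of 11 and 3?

Ancestors of 11 (toward the root): 11, 10, 16.
Ancestors of 3: 3, 7, 10, 16.
The deepest node appearing in both lists is 10.

10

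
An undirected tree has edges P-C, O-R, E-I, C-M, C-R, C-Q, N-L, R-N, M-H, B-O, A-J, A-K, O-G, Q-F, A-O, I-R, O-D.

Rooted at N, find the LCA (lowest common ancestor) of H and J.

R

Ancestors of H (toward the root): H, M, C, R, N.
Ancestors of J: J, A, O, R, N.
The deepest node appearing in both lists is R.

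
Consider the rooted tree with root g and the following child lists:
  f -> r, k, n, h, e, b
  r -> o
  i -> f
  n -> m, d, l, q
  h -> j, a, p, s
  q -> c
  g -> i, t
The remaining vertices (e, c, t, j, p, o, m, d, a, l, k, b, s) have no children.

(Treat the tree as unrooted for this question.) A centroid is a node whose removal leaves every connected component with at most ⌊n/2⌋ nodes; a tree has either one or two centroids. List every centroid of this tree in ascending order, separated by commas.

Removing f splits the tree into components of sizes 6, 5, 3, 2, 1, 1, 1; the largest is 6 ≤ ⌊20/2⌋ = 10.
Every other node leaves some component of size > 10, so the centroid is unique.

f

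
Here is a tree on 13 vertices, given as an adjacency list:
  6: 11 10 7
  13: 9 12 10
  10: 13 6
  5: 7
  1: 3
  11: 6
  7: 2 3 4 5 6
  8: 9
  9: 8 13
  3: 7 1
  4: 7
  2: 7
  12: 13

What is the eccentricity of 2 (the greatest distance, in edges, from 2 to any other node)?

6

Distances from 2 peak at 6, attained at 8.
2–7–6–10–13–9–8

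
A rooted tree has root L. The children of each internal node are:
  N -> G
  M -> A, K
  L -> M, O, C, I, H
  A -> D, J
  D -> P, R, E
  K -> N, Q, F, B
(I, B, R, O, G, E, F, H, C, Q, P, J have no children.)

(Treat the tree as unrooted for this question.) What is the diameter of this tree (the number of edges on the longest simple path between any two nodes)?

BFS from G reaches R last, at distance 6; BFS from R confirms no node is farther.
Path: G-N-K-M-A-D-R.

6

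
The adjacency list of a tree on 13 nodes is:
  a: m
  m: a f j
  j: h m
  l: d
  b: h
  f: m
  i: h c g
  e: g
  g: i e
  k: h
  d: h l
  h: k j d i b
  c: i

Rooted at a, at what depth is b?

a → m → j → h → b — 4 edges.

4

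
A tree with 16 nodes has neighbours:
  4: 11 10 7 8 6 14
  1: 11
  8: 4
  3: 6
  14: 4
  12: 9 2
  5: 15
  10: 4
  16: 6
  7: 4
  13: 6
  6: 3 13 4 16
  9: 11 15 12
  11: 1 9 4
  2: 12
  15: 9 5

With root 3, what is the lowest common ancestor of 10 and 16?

6

Ancestors of 10 (toward the root): 10, 4, 6, 3.
Ancestors of 16: 16, 6, 3.
The deepest node appearing in both lists is 6.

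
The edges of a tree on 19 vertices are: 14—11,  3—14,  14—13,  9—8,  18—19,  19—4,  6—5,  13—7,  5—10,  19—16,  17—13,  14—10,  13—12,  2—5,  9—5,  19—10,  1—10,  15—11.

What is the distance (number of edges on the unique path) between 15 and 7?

Walking from 15: 15 - 11 - 14 - 13 - 7. Length 4.

4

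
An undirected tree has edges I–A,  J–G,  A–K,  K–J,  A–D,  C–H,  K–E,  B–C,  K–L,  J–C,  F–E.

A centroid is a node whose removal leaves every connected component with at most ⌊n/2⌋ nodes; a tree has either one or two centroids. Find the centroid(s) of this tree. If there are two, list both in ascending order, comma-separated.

K

Removing K splits the tree into components of sizes 5, 3, 2, 1; the largest is 5 ≤ ⌊12/2⌋ = 6.
Every other node leaves some component of size > 6, so the centroid is unique.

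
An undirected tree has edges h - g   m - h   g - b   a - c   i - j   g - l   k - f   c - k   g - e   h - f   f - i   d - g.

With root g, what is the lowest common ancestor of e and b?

g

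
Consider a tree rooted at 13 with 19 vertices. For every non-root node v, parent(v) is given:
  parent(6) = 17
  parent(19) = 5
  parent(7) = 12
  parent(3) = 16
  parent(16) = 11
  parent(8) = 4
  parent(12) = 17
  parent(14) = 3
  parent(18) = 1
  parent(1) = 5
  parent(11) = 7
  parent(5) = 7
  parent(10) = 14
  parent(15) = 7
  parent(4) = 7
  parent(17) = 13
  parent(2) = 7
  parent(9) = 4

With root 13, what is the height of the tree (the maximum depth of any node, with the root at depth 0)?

8

10 sits deepest: 13 → 17 → 12 → 7 → 11 → 16 → 3 → 14 → 10 — 8 edges from the root.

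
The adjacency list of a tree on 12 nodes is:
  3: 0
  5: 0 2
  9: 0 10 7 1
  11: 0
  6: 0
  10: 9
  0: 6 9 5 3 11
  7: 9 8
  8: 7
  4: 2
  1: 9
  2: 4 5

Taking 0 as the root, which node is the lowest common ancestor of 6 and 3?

0

Ancestors of 6 (toward the root): 6, 0.
Ancestors of 3: 3, 0.
The deepest node appearing in both lists is 0.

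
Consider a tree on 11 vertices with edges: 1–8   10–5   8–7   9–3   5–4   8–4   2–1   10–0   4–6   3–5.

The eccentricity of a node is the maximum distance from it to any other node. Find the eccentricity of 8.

4

A farthest node from 8 is 0 (9 also at distance 4).
The path 8-4-5-10-0 has 4 edges.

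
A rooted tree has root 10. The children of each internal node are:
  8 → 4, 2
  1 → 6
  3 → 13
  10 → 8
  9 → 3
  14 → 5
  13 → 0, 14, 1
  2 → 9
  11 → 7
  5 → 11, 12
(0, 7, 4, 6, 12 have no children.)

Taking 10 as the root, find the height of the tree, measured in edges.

9

7 sits deepest: 10 → 8 → 2 → 9 → 3 → 13 → 14 → 5 → 11 → 7 — 9 edges from the root.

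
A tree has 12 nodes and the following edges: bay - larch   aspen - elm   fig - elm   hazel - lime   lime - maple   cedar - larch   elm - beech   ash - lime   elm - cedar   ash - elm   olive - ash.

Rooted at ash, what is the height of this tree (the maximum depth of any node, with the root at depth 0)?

4

A deepest node is bay, reached by ash → elm → cedar → larch → bay.
That path has 4 edges, so the height is 4.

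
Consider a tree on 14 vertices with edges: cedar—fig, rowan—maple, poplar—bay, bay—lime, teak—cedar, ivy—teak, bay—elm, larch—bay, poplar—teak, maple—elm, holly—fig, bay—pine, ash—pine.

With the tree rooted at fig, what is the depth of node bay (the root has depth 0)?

Path from fig to bay: fig–cedar–teak–poplar–bay, which has 4 edges.

4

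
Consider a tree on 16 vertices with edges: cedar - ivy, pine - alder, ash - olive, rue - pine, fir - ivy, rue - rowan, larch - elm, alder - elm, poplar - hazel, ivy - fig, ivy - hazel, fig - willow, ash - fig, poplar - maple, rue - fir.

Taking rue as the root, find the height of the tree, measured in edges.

A deepest node is olive, reached by rue – fir – ivy – fig – ash – olive.
That path has 5 edges, so the height is 5.

5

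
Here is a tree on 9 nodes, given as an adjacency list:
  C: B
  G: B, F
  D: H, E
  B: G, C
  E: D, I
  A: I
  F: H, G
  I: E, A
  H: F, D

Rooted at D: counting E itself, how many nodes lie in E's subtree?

3

Descendants of E (including itself): E, I, A. That's 3.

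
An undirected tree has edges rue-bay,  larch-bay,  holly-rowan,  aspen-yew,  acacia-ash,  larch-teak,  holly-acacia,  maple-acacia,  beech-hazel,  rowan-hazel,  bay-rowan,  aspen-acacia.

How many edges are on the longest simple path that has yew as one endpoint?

7

Distances from yew peak at 7, attained at teak.
yew–aspen–acacia–holly–rowan–bay–larch–teak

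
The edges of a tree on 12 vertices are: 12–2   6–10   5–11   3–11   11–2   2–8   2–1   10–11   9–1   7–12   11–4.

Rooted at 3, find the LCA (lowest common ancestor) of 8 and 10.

11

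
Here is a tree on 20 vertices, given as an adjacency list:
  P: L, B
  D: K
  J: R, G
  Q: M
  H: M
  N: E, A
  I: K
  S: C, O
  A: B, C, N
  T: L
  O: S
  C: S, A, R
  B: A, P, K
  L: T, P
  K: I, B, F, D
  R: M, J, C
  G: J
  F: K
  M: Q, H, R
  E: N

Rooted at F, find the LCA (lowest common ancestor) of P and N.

B

P's ancestor chain is P, B, K, F and N's is N, A, B, K, F; they first meet at B.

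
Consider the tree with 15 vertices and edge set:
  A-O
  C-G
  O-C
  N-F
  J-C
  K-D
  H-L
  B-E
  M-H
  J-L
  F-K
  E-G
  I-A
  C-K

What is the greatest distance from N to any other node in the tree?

7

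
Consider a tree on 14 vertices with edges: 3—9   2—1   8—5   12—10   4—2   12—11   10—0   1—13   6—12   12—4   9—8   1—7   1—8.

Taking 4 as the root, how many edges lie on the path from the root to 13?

3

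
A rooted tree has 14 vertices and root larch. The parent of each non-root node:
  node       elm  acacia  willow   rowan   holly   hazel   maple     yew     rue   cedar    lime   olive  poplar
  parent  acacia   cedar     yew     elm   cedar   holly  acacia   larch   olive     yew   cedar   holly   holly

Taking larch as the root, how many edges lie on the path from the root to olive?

larch–yew–cedar–holly–olive — 4 edges.

4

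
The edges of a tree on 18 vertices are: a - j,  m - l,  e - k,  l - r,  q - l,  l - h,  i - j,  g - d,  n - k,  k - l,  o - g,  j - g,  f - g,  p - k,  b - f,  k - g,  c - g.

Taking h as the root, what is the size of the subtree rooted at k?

Descendants of k (including itself): k, p, g, e, n, d, j, c, f, o, i, a, b. That's 13.

13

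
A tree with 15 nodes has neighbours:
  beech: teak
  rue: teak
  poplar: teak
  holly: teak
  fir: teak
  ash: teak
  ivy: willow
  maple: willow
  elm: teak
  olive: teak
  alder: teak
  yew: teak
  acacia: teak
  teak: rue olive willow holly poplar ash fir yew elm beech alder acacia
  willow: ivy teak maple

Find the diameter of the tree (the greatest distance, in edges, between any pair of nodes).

3

A longest path is maple-willow-teak-holly, with 3 edges.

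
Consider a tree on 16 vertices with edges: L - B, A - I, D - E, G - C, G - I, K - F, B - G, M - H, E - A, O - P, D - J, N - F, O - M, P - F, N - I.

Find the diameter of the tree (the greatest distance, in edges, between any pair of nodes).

BFS from H reaches J last, at distance 10; BFS from J confirms no node is farther.
Path: H – M – O – P – F – N – I – A – E – D – J.

10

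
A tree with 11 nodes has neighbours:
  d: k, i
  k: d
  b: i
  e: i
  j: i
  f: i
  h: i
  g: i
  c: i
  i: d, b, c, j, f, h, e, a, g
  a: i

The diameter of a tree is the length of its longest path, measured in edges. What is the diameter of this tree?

3

A longest path is k - d - i - f, with 3 edges.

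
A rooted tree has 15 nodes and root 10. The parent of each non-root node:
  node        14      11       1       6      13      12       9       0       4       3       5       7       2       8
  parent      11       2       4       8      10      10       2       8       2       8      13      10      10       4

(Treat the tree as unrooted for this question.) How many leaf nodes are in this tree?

9

The leaves are 0, 1, 3, 5, 6, 7, 9, 12, 14.
That is 9 leaves.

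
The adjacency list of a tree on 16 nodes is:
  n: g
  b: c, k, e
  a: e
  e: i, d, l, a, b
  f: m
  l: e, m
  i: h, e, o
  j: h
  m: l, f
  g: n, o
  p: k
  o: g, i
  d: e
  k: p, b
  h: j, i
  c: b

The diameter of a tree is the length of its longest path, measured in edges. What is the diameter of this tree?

BFS from n reaches p last, at distance 7; BFS from p confirms no node is farther.
Path: n – g – o – i – e – b – k – p.

7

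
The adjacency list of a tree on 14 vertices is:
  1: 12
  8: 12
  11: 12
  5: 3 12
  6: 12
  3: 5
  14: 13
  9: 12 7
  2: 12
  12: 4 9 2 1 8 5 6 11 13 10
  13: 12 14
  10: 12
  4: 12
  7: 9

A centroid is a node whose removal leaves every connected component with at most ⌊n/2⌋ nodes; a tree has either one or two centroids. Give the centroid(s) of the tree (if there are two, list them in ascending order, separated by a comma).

12

If 12 is removed the pieces have sizes 2, 2, 2, 1, 1, 1, 1, 1, 1, 1, all ≤ ⌊14/2⌋ = 7.
No neighbour of 12 does as well, so 12 is the unique centroid.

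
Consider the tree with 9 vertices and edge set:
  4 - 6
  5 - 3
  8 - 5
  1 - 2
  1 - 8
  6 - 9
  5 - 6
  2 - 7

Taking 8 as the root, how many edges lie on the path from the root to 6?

8–5–6 — 2 edges.

2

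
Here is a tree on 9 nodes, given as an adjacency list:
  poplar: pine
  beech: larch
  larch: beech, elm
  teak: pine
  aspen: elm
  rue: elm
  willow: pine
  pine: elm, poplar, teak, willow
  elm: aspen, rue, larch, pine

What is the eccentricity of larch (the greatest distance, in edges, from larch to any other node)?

A farthest node from larch is teak (poplar, willow also at distance 3).
The path larch-elm-pine-teak has 3 edges.

3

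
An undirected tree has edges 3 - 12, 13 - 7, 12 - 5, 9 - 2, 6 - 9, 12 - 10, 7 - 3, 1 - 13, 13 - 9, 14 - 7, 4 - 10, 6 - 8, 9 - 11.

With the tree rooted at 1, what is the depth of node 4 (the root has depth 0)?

Path from 1 to 4: 1 → 13 → 7 → 3 → 12 → 10 → 4, which has 6 edges.

6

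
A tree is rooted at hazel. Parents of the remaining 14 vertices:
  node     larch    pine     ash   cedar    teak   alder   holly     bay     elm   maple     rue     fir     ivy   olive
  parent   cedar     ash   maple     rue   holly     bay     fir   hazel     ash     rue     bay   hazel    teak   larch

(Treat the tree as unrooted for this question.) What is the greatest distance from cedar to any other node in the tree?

7

Distances from cedar peak at 7, attained at ivy.
cedar-rue-bay-hazel-fir-holly-teak-ivy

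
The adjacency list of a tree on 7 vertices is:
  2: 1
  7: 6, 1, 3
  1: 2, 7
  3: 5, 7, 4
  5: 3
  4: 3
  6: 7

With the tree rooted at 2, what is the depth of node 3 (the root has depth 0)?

3

Path from 2 to 3: 2–1–7–3, which has 3 edges.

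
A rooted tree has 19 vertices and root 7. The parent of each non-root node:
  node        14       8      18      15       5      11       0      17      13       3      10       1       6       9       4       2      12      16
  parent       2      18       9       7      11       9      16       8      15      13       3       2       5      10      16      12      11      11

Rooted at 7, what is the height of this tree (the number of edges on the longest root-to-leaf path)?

A deepest node is 1, reached by 7–15–13–3–10–9–11–12–2–1.
That path has 9 edges, so the height is 9.

9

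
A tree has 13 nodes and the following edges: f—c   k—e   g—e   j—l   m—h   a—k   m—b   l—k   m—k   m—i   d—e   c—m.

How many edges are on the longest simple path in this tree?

5

BFS from g reaches f last, at distance 5; BFS from f confirms no node is farther.
Path: g - e - k - m - c - f.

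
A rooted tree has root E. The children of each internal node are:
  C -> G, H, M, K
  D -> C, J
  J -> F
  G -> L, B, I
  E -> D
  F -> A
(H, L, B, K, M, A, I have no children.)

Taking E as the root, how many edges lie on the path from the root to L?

Path from E to L: E – D – C – G – L, which has 4 edges.

4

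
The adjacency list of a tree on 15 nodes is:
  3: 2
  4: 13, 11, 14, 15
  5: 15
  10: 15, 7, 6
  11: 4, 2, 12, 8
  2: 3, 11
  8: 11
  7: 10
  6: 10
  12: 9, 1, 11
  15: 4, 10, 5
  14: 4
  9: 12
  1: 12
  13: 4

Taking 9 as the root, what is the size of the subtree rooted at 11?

Descendants of 11 (including itself): 11, 4, 2, 8, 15, 14, 13, 3, 10, 5, 6, 7. That's 12.

12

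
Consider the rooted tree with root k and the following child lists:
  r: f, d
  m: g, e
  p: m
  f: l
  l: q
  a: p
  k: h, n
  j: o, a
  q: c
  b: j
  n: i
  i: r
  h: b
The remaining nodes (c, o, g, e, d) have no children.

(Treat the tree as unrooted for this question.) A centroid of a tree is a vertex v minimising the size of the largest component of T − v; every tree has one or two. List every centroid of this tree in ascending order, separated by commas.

h, k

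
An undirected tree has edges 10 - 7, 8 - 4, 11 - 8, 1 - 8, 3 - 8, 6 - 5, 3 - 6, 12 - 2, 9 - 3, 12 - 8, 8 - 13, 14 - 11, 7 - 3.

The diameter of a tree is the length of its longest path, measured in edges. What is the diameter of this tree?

BFS from 10 reaches 14 last, at distance 5; BFS from 14 confirms no node is farther.
Path: 10-7-3-8-11-14.

5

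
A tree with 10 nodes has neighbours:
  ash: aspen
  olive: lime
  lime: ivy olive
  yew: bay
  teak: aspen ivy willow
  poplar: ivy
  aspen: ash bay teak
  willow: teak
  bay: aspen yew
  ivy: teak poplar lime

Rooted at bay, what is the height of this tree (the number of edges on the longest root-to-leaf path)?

The longest root-to-leaf path is bay → aspen → teak → ivy → lime → olive (5 edges).

5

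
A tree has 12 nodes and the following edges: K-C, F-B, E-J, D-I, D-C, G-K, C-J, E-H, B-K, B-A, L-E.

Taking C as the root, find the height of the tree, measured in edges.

3

H sits deepest: C – J – E – H — 3 edges from the root.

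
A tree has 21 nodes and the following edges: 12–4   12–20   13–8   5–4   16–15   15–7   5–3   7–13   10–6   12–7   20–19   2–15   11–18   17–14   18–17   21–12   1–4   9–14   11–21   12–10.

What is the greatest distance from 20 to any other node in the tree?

The node farthest from 20 is 9, via 20-12-21-11-18-17-14-9 — 7 edges.

7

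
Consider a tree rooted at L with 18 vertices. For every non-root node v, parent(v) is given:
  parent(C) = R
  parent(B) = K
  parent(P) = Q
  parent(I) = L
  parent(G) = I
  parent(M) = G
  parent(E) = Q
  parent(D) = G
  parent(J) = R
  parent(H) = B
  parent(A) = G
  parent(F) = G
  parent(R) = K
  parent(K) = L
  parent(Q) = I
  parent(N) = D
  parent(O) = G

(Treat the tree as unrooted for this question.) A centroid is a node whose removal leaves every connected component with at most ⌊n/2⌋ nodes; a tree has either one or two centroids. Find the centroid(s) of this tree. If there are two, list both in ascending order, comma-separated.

I

If I is removed the pieces have sizes 7, 7, 3, all ≤ ⌊18/2⌋ = 9.
Every other node leaves some component of size > 9, so the centroid is unique.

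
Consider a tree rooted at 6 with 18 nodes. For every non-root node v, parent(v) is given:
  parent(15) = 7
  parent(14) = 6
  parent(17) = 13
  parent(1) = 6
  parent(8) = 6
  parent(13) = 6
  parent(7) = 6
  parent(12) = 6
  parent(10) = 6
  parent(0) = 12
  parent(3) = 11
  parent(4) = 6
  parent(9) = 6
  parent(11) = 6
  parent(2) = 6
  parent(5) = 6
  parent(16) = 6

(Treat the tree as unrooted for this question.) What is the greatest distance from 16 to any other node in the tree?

The node farthest from 16 is 15 (17, 3, 0 also at distance 3), via 16–6–7–15 — 3 edges.

3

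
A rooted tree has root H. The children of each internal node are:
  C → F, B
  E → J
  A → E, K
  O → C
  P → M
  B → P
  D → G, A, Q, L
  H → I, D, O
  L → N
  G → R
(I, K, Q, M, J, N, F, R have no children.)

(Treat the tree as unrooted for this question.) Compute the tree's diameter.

9

A longest path is J - E - A - D - H - O - C - B - P - M, with 9 edges.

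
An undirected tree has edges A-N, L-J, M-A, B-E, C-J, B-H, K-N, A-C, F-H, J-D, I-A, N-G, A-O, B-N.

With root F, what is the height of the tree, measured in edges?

A deepest node is D, reached by F-H-B-N-A-C-J-D.
That path has 7 edges, so the height is 7.

7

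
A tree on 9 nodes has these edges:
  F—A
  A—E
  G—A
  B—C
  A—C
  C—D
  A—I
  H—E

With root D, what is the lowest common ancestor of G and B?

Ancestors of G (toward the root): G, A, C, D.
Ancestors of B: B, C, D.
The deepest node appearing in both lists is C.

C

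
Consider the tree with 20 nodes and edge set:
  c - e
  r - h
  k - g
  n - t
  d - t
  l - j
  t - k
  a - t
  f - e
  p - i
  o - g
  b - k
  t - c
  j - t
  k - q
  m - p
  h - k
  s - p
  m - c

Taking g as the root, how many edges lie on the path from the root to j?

3

Climbing from j to the root: j → t → k → g. That's 3 steps.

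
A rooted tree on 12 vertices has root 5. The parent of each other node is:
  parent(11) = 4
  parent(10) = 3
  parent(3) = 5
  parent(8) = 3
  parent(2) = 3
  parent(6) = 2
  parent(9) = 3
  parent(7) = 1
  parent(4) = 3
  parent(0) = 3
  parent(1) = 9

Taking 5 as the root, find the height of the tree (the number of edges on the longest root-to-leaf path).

The longest root-to-leaf path is 5 – 3 – 9 – 1 – 7 (4 edges).

4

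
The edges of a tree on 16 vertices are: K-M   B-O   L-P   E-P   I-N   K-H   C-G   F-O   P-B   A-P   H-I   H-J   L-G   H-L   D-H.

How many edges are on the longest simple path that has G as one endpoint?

5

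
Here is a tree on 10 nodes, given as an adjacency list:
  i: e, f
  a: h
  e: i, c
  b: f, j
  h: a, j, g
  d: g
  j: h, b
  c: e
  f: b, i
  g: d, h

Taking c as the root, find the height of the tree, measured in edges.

The longest root-to-leaf path is c → e → i → f → b → j → h → g → d (8 edges).

8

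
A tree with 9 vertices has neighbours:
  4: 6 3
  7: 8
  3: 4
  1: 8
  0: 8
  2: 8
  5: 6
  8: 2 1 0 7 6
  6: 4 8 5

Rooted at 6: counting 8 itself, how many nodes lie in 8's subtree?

5

The subtree rooted at 8 contains: 8, 0, 1, 2, 7 — 5 nodes.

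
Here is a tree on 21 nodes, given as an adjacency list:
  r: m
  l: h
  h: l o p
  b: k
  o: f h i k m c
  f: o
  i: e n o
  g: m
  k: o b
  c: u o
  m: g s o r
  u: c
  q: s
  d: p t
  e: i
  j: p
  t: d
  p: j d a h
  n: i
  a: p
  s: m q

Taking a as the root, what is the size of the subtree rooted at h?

16

Descendants of h (including itself): h, o, l, i, m, k, c, f, e, n, s, g, r, b, u, q. That's 16.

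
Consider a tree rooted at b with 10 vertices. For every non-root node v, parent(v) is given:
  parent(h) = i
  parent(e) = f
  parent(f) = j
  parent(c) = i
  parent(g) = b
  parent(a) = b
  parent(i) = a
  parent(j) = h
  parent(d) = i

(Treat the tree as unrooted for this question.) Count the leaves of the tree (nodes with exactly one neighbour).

Degree-1 nodes: c, d, e, g — 4 of them.

4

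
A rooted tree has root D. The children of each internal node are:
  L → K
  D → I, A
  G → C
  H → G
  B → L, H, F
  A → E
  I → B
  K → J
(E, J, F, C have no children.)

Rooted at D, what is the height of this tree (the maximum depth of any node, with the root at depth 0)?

5

A deepest node is J, reached by D – I – B – L – K – J.
That path has 5 edges, so the height is 5.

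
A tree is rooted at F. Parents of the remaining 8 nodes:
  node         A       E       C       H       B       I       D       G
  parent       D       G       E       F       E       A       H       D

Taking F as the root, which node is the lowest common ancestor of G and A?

D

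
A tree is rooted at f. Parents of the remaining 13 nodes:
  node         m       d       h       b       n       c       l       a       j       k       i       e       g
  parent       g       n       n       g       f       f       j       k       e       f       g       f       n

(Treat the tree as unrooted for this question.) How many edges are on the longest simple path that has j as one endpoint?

The node farthest from j is i (m, b also at distance 5), via j–e–f–n–g–i — 5 edges.

5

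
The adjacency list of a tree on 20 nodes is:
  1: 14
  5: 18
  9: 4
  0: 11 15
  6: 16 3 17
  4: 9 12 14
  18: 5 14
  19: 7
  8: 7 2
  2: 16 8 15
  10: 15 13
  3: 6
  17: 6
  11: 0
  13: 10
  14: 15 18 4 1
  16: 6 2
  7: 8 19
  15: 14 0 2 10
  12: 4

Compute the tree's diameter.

7

Starting from 9, a farthest node is 19 at distance 7.
One longest path: 9–4–14–15–2–8–7–19.
So the diameter is 7.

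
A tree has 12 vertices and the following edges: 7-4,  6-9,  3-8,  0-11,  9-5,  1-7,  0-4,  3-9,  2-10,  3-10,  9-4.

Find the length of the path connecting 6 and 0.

3

Walking from 6: 6–9–4–0. Length 3.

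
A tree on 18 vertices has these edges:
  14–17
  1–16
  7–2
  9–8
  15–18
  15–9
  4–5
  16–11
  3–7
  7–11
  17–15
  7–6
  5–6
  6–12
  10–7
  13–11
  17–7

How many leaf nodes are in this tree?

Exactly 10 nodes have a single neighbour: 1, 2, 3, 4, 8, 10, 12, 13, 14, 18.

10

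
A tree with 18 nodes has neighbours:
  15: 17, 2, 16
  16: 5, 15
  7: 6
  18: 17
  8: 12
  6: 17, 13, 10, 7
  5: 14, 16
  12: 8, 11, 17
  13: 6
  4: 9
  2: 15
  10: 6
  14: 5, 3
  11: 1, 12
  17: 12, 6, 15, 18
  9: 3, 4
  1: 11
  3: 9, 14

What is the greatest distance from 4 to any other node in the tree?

10

The node farthest from 4 is 1, via 4 – 9 – 3 – 14 – 5 – 16 – 15 – 17 – 12 – 11 – 1 — 10 edges.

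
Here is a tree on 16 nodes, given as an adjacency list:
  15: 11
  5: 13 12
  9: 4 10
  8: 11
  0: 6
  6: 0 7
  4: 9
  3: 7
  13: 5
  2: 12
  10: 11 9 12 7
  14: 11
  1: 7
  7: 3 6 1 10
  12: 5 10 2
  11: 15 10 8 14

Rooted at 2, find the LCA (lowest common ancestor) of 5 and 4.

12

Ancestors of 5 (toward the root): 5, 12, 2.
Ancestors of 4: 4, 9, 10, 12, 2.
The deepest node appearing in both lists is 12.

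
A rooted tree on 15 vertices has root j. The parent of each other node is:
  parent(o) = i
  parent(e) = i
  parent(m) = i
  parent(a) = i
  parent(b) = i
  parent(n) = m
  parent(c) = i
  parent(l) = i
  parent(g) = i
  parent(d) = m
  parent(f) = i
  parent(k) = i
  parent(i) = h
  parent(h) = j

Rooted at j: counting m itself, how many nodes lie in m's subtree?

m's subtree: {m, d, n}, size 3.

3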